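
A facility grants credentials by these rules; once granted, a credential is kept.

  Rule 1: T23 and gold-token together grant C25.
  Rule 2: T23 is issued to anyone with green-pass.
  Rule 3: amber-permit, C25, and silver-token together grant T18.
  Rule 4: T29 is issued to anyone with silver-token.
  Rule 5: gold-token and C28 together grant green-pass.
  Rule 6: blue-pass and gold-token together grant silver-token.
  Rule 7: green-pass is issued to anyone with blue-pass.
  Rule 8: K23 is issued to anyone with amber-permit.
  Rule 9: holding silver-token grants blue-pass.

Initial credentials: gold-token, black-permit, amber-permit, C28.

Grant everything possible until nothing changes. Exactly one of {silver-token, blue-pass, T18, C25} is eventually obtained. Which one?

C25

Holding gold-token and C28 grants green-pass (Rule 5).
Holding green-pass grants T23 (Rule 2).
Holding T23 and gold-token grants C25 (Rule 1).
T18 would need amber-permit, C25, and silver-token (Rule 3), but silver-token is never granted. silver-token would need blue-pass and gold-token (Rule 6), but blue-pass is never granted. blue-pass would need silver-token (Rule 9), but silver-token is never granted.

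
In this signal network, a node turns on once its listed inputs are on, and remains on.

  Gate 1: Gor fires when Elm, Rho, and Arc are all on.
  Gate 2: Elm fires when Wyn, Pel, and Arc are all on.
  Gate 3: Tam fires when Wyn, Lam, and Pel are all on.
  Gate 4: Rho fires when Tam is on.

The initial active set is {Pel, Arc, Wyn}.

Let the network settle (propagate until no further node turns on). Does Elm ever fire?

Yes

Wyn, Pel, and Arc are on, so Elm fires (Gate 2).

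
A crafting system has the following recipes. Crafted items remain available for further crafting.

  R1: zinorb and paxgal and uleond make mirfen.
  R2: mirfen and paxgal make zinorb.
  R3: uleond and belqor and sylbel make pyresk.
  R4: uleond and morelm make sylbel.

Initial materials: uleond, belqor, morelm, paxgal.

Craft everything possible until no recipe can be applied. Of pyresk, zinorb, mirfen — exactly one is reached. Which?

pyresk

Using R4, uleond and morelm make sylbel.
uleond and belqor and sylbel → pyresk (R3).
zinorb would need mirfen and paxgal (R2), but mirfen is never obtained. mirfen would need zinorb, paxgal, and uleond (R1), but zinorb is never obtained.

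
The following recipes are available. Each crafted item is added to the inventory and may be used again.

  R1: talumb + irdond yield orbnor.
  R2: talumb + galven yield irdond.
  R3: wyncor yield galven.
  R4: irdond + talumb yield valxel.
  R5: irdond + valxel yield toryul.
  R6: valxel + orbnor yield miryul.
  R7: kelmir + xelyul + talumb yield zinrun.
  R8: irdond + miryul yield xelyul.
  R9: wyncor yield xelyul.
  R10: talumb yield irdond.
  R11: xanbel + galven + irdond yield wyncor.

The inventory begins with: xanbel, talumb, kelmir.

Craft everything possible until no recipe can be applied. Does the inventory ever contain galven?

galven would need wyncor (R3), but wyncor is never obtained.

No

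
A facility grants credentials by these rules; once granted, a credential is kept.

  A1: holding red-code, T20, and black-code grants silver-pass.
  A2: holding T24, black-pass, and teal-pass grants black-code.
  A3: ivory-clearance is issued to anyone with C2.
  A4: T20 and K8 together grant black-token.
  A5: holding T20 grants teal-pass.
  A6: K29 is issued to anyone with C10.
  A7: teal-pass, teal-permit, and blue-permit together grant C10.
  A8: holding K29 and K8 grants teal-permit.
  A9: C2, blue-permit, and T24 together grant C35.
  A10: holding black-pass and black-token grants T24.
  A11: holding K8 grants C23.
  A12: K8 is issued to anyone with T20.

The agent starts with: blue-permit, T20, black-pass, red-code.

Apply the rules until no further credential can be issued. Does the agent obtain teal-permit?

No

teal-permit would need K29 and K8 (A8), but K29 is never granted.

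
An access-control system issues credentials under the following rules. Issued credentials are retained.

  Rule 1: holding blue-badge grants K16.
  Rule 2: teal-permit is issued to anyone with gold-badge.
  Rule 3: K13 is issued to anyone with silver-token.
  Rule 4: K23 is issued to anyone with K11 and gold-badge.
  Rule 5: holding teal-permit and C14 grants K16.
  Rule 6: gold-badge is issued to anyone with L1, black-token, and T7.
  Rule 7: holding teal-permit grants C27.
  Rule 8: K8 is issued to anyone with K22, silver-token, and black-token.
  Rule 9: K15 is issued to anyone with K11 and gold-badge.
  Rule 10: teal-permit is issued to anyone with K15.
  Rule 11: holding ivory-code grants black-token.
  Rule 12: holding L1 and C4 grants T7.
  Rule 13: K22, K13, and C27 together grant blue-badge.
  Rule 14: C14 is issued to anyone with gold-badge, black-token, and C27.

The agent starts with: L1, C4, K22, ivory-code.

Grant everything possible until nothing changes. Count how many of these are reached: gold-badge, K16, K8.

Holding ivory-code grants black-token (Rule 11).
Holding L1 and C4 grants T7 (Rule 12).
Holding L1, black-token, and T7 grants gold-badge (Rule 6).
Holding gold-badge grants teal-permit (Rule 2).
Holding teal-permit grants C27 (Rule 7).
Holding gold-badge, black-token, and C27 grants C14 (Rule 14).
Holding teal-permit and C14 grants K16 (Rule 5).
gold-badge: reached.
K16: reached.
K8 would need K22, silver-token, and black-token (Rule 8), but silver-token is never granted.
Reached: gold-badge and K16 — 2 of the 3.

2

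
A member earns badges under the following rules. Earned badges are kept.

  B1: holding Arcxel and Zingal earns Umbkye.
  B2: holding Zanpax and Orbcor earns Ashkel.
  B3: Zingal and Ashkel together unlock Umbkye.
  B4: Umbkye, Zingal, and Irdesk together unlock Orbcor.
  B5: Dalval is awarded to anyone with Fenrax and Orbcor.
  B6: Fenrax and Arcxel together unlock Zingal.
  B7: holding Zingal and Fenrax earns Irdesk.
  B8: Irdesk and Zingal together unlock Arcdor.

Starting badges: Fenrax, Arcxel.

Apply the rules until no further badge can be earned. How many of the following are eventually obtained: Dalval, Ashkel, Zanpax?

1

With Fenrax and Arcxel, Zingal is earned (B6).
With Arcxel and Zingal, Umbkye is earned (B1).
With Zingal and Fenrax, Irdesk is earned (B7).
With Umbkye, Zingal, and Irdesk, Orbcor is earned (B4).
With Fenrax and Orbcor, Dalval is earned (B5).
Dalval: reached.
Ashkel would need Zanpax and Orbcor (B2), but Zanpax is never earned.
No rule produces Zanpax, and it is not given.
Reached: Dalval — 1 of the 3.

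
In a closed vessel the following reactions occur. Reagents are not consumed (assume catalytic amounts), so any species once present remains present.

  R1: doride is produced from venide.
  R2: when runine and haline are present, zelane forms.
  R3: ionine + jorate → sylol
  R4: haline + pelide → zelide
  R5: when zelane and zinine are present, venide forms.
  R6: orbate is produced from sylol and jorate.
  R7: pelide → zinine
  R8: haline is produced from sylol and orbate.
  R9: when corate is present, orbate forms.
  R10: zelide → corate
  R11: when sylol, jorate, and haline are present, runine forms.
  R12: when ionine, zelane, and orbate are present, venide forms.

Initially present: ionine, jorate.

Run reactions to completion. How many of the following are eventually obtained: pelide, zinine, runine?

ionine and jorate present → sylol forms (R3).
sylol and jorate present → orbate forms (R6).
sylol and orbate present → haline forms (R8).
sylol, jorate, and haline present → runine forms (R11).
No rule produces pelide, and it is not given.
zinine would need pelide (R7), but pelide never forms.
runine: reached.
Reached: runine — 1 of the 3.

1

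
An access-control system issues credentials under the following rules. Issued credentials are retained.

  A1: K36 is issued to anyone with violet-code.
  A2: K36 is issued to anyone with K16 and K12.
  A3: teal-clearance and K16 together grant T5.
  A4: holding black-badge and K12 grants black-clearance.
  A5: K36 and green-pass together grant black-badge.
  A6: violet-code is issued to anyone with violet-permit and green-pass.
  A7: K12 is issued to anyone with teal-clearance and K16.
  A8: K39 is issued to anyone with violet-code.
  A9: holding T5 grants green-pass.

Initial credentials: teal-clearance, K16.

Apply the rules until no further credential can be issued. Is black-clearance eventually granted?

Holding teal-clearance and K16 grants K12 (A7).
Holding teal-clearance and K16 grants T5 (A3).
Holding K16 and K12 grants K36 (A2).
Holding T5 grants green-pass (A9).
Holding K36 and green-pass grants black-badge (A5).
Holding black-badge and K12 grants black-clearance (A4).

Yes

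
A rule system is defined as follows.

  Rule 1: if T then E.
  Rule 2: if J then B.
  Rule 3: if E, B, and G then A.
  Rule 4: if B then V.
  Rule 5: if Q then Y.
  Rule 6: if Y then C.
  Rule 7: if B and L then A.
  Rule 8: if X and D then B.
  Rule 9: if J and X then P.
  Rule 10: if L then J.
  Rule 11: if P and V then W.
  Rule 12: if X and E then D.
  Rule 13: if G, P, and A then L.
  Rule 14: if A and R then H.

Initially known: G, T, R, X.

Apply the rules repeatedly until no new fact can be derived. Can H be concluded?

Yes

T holds, so E follows (Rule 1).
From X and E, Rule 12 gives D.
From X and D, Rule 8 gives B.
From E, B, and G, Rule 3 gives A.
A and R hold, so H follows (Rule 14).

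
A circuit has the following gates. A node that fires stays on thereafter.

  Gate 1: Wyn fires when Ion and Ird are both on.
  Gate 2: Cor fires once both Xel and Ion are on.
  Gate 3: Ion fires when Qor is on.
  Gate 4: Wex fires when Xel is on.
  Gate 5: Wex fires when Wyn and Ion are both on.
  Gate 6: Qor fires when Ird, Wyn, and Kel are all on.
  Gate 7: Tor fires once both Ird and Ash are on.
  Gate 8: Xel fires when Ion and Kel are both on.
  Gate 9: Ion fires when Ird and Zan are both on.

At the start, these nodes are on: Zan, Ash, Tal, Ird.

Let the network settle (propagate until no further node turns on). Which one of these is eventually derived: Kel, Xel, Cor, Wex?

Ird and Zan are on, so Ion fires (Gate 9).
Ion and Ird are on, so Wyn fires (Gate 1).
Gate 5: Wyn and Ion on → Wex on.
Cor would need Xel and Ion (Gate 2), but Xel never turns on. Xel would need Ion and Kel (Gate 8), but Kel never turns on. No rule produces Kel, and it is not given.

Wex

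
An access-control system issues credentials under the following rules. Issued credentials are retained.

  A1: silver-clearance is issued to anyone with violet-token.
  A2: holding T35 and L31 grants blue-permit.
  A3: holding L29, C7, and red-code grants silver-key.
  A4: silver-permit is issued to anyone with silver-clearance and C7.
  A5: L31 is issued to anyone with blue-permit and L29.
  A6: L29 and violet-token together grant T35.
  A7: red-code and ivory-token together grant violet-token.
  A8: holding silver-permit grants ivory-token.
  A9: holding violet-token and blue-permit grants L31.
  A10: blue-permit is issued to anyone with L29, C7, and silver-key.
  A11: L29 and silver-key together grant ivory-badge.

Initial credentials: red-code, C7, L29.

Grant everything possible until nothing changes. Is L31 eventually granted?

Yes

Holding L29, C7, and red-code grants silver-key (A3).
Holding L29, C7, and silver-key grants blue-permit (A10).
Holding blue-permit and L29 grants L31 (A5).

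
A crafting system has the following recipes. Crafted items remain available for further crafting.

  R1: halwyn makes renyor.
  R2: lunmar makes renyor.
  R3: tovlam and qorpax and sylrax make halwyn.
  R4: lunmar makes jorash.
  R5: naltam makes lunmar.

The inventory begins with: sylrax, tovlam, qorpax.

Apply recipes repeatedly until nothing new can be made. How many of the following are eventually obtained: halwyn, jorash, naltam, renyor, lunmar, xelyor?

2

Using R3, tovlam, qorpax, and sylrax make halwyn.
halwyn → renyor (R1).
halwyn: reached.
jorash would need lunmar (R4), but lunmar is never obtained.
No rule produces naltam, and it is not given.
renyor: reached.
lunmar would need naltam (R5), but naltam is never obtained.
No rule produces xelyor, and it is not given.
Reached: halwyn and renyor — 2 of the 6.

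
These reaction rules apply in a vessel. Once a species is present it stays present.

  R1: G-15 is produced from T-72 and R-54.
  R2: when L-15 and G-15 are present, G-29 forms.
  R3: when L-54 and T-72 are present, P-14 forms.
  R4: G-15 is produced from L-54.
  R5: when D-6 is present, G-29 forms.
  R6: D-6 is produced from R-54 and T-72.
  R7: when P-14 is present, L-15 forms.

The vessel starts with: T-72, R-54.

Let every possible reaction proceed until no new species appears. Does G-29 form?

Yes

R-54 and T-72 present → D-6 forms (R6).
D-6 present → G-29 forms (R5).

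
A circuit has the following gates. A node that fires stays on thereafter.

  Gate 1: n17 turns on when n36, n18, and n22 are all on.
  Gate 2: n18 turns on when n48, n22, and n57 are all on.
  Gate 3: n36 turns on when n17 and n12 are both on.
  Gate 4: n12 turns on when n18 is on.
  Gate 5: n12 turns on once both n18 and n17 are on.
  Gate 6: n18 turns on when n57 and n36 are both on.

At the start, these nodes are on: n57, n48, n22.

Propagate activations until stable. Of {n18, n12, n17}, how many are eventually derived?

2

Gate 2: n48, n22, and n57 on → n18 on.
Gate 4: n18 on → n12 on.
n18: reached.
n12: reached.
n17 would need n36, n18, and n22 (Gate 1), but n36 never turns on.
Reached: n18 and n12 — 2 of the 3.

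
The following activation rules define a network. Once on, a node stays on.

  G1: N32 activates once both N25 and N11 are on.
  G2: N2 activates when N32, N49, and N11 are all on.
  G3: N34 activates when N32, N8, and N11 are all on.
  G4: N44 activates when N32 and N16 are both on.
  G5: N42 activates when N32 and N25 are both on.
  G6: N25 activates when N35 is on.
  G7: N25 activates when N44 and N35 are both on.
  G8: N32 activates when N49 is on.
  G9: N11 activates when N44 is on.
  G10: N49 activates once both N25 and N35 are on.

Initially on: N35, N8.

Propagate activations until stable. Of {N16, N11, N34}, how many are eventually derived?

No rule produces N16, and it is not given.
N11 would need N44 (G9), but N44 never turns on.
N34 would need N32, N8, and N11 (G3), but N11 never turns on.
None of the 3 are reached.

0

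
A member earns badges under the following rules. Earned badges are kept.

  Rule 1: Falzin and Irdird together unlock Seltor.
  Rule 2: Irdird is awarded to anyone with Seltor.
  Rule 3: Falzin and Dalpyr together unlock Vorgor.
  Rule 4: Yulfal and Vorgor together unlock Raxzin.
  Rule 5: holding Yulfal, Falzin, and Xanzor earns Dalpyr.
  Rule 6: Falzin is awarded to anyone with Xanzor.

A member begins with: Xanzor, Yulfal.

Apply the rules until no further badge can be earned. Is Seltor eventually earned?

No

Seltor would need Falzin and Irdird (Rule 1), but Irdird is never earned.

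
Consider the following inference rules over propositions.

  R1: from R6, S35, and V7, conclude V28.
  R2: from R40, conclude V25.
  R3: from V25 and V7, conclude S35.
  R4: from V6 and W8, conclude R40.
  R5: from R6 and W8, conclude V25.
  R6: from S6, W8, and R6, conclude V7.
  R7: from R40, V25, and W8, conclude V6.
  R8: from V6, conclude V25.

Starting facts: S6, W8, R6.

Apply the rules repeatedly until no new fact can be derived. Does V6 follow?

No

V6 would need R40, V25, and W8 (R7), but R40 is never established.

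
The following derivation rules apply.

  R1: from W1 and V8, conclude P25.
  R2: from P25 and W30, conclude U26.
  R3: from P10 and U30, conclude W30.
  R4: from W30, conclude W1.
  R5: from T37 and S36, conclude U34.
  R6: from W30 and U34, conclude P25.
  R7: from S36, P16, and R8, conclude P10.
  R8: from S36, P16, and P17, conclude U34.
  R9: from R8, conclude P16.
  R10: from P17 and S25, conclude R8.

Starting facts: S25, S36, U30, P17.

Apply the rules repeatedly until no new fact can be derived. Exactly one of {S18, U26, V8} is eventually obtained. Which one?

U26

From P17 and S25, R10 gives R8.
From R8, R9 gives P16.
From S36, P16, and R8, R7 gives P10.
From S36, P16, and P17, R8 gives U34.
From P10 and U30, R3 gives W30.
From W30 and U34, R6 gives P25.
P25 and W30 hold, so U26 follows (R2).
No rule produces V8, and it is not given. No rule produces S18, and it is not given.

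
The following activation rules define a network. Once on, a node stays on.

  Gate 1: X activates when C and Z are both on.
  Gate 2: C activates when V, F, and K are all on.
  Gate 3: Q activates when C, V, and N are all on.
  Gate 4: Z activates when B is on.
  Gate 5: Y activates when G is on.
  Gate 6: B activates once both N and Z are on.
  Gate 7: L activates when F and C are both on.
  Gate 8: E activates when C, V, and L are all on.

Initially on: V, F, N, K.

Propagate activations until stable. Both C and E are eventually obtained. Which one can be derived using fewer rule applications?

C

C: Gate 2: V, F, and K on → C on. [1 rule application]
E: Gate 2: V, F, and K on → C on. Gate 7: F and C on → L on. C, V, and L are on, so E activates (Gate 8). [3 rule applications]
C needs fewer.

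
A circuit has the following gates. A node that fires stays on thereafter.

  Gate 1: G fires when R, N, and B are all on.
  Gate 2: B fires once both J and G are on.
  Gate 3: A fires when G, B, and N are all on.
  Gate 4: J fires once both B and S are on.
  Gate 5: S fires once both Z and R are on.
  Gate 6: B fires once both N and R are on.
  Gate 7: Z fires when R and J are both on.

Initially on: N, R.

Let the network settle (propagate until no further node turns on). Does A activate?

Gate 6: N and R on → B on.
R, N, and B are on, so G fires (Gate 1).
Gate 3: G, B, and N on → A on.

Yes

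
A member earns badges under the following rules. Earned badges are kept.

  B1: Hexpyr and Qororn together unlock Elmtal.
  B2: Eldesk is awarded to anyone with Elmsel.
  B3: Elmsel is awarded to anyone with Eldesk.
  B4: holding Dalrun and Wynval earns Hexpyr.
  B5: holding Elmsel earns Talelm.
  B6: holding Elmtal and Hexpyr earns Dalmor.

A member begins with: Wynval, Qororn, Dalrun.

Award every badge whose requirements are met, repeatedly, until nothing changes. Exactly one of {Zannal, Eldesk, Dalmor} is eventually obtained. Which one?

Dalmor

With Dalrun and Wynval, Hexpyr is earned (B4).
With Hexpyr and Qororn, Elmtal is earned (B1).
With Elmtal and Hexpyr, Dalmor is earned (B6).
Eldesk would need Elmsel (B2), but Elmsel is never earned. No rule produces Zannal, and it is not given.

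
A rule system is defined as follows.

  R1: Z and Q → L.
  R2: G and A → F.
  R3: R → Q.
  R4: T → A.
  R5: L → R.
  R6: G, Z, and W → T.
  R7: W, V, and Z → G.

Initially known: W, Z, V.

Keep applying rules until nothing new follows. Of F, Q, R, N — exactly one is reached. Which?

F

From W, V, and Z, R7 gives G.
G, Z, and W hold, so T follows (R6).
From T, R4 gives A.
From G and A, R2 gives F.
No rule produces N, and it is not given. Q would need R (R3), but R is never established. R would need L (R5), but L is never established.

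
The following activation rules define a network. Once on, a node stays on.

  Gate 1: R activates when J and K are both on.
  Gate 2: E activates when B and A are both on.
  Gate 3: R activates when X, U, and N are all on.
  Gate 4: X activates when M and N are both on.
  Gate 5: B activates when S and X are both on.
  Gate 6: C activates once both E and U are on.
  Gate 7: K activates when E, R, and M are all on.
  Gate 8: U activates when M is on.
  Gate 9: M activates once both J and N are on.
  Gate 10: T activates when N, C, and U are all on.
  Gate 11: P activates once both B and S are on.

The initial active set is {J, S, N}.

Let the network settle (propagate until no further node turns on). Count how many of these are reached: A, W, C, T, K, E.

0

No rule produces A, and it is not given.
No rule produces W, and it is not given.
C would need E and U (Gate 6), but E never turns on.
T would need N, C, and U (Gate 10), but C never turns on.
K would need E, R, and M (Gate 7), but E never turns on.
E would need B and A (Gate 2), but A never turns on.
None of the 6 are reached.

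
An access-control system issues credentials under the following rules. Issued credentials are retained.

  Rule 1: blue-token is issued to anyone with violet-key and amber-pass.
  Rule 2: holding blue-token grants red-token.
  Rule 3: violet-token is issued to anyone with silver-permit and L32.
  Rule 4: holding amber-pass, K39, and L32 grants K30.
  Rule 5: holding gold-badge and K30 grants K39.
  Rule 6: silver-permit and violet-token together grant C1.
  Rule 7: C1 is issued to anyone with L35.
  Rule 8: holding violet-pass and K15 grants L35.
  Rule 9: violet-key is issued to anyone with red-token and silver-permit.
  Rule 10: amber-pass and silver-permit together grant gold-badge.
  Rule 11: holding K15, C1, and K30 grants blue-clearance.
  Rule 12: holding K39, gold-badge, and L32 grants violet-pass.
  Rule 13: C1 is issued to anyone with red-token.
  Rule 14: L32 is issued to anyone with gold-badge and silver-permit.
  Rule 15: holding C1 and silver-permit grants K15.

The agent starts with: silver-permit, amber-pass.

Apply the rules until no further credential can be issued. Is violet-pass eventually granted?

violet-pass would need K39, gold-badge, and L32 (Rule 12), but K39 is never granted.

No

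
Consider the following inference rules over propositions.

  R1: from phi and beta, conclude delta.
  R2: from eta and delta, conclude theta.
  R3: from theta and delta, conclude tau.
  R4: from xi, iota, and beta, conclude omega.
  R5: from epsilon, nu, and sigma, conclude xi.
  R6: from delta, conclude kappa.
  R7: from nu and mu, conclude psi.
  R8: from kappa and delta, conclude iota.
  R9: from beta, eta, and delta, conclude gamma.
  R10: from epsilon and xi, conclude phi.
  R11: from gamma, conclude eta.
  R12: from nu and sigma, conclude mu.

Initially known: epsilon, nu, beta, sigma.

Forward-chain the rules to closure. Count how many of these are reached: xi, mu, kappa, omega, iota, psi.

6

nu and sigma hold, so mu follows (R12).
epsilon, nu, and sigma hold, so xi follows (R5).
nu and mu hold, so psi follows (R7).
From epsilon and xi, R10 gives phi.
From phi and beta, R1 gives delta.
From delta, R6 gives kappa.
From kappa and delta, R8 gives iota.
From xi, iota, and beta, R4 gives omega.
xi: reached.
mu: reached.
kappa: reached.
omega: reached.
iota: reached.
psi: reached.
All 6 are reached.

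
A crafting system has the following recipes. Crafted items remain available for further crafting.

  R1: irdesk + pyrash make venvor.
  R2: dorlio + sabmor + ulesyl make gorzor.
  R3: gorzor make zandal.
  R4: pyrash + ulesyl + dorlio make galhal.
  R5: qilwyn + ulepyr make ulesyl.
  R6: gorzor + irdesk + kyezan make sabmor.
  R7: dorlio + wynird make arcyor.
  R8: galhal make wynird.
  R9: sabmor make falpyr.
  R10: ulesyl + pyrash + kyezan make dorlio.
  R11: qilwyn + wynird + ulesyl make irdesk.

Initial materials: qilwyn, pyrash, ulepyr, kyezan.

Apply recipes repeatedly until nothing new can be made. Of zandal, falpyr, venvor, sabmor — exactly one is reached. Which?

qilwyn + ulepyr → ulesyl (R5).
ulesyl + pyrash + kyezan → dorlio (R10).
pyrash + ulesyl + dorlio → galhal (R4).
galhal → wynird (R8).
Using R11, qilwyn, wynird, and ulesyl make irdesk.
Using R1, irdesk and pyrash make venvor.
sabmor would need gorzor, irdesk, and kyezan (R6), but gorzor is never obtained. zandal would need gorzor (R3), but gorzor is never obtained. falpyr would need sabmor (R9), but sabmor is never obtained.

venvor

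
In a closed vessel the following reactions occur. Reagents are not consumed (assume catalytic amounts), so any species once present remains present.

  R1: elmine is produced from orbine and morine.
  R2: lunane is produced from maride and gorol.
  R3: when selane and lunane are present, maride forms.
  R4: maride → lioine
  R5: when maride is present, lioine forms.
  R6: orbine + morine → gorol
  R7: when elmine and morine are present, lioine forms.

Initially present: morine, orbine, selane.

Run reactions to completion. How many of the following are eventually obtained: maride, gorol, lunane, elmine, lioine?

3

orbine and morine present → elmine forms (R1).
orbine and morine present → gorol forms (R6).
elmine and morine present → lioine forms (R7).
maride would need selane and lunane (R3), but lunane never forms.
gorol: reached.
lunane would need maride and gorol (R2), but maride never forms.
elmine: reached.
lioine: reached.
Reached: gorol, elmine, and lioine — 3 of the 5.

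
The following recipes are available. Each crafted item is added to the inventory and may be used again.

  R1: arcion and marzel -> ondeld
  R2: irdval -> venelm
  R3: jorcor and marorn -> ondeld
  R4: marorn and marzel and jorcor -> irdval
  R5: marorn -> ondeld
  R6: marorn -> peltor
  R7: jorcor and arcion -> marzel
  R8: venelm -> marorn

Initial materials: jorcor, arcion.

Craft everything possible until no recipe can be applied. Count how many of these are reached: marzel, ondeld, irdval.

2

jorcor and arcion -> marzel (R7).
arcion and marzel -> ondeld (R1).
marzel: reached.
ondeld: reached.
irdval would need marorn, marzel, and jorcor (R4), but marorn is never obtained.
Reached: marzel and ondeld — 2 of the 3.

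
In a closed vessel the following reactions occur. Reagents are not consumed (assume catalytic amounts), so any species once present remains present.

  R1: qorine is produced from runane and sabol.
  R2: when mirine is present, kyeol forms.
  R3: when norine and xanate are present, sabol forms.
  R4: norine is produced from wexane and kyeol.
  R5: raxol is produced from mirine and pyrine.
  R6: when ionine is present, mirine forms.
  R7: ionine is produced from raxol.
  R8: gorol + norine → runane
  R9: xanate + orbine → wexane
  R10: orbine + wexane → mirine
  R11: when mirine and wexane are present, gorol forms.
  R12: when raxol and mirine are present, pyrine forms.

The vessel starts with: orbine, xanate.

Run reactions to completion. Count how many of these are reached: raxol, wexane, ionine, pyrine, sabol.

xanate and orbine present → wexane forms (R9).
orbine and wexane present → mirine forms (R10).
mirine present → kyeol forms (R2).
wexane and kyeol present → norine forms (R4).
norine and xanate present → sabol forms (R3).
raxol would need mirine and pyrine (R5), but pyrine never forms.
wexane: reached.
ionine would need raxol (R7), but raxol never forms.
pyrine would need raxol and mirine (R12), but raxol never forms.
sabol: reached.
Reached: wexane and sabol — 2 of the 5.

2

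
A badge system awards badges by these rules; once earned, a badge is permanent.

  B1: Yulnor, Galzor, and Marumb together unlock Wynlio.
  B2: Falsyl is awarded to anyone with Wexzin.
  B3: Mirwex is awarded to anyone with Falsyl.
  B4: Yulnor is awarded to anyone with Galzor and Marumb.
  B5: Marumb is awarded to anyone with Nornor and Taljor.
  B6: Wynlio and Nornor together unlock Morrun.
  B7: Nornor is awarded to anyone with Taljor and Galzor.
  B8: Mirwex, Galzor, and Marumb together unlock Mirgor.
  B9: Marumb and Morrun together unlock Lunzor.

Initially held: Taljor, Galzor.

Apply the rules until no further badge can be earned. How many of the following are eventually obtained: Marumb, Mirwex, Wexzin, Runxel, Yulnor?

With Taljor and Galzor, Nornor is earned (B7).
With Nornor and Taljor, Marumb is earned (B5).
With Galzor and Marumb, Yulnor is earned (B4).
Marumb: reached.
Mirwex would need Falsyl (B3), but Falsyl is never earned.
No rule produces Wexzin, and it is not given.
No rule produces Runxel, and it is not given.
Yulnor: reached.
Reached: Marumb and Yulnor — 2 of the 5.

2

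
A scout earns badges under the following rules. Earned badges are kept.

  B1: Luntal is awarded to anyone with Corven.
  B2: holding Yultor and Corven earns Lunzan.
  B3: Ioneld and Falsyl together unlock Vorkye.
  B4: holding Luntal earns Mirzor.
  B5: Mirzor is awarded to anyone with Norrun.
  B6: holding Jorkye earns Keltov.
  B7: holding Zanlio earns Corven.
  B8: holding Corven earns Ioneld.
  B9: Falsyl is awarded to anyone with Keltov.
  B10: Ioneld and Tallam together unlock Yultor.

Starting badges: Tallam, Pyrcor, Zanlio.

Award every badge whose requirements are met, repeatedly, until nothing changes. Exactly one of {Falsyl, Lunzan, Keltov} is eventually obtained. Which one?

With Zanlio, Corven is earned (B7).
With Corven, Ioneld is earned (B8).
With Ioneld and Tallam, Yultor is earned (B10).
With Yultor and Corven, Lunzan is earned (B2).
Keltov would need Jorkye (B6), but Jorkye is never earned. Falsyl would need Keltov (B9), but Keltov is never earned.

Lunzan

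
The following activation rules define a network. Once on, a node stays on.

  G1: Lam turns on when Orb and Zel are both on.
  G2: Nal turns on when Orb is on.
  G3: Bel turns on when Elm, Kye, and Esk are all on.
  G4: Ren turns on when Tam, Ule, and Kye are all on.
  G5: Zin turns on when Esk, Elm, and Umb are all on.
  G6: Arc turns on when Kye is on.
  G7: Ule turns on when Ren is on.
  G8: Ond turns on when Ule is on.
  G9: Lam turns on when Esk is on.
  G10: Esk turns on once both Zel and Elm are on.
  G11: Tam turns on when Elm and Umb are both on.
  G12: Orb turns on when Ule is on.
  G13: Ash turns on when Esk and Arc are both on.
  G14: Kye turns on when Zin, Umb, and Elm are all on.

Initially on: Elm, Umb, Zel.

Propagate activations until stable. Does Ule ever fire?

No

Ule would need Ren (G7), but Ren never turns on.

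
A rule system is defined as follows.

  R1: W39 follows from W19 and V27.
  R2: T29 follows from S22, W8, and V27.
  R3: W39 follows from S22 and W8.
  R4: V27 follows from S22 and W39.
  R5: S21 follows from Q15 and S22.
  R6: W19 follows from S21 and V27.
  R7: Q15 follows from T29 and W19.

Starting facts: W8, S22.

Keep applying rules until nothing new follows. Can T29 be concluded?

S22 and W8 hold, so W39 follows (R3).
From S22 and W39, R4 gives V27.
From S22, W8, and V27, R2 gives T29.

Yes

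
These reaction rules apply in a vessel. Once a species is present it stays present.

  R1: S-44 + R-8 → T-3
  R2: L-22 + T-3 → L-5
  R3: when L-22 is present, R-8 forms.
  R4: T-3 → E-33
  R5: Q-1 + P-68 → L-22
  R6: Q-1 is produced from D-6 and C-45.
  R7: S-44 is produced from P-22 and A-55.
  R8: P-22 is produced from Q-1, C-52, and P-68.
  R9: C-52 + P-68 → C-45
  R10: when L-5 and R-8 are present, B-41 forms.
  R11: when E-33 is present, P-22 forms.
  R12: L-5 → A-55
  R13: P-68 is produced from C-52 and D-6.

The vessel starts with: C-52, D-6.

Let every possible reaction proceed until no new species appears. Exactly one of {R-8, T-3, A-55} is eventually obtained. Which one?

R-8

C-52 and D-6 present → P-68 forms (R13).
C-52 and P-68 present → C-45 forms (R9).
D-6 and C-45 present → Q-1 forms (R6).
Q-1 and P-68 present → L-22 forms (R5).
L-22 present → R-8 forms (R3).
A-55 would need L-5 (R12), but L-5 never forms. T-3 would need S-44 and R-8 (R1), but S-44 never forms.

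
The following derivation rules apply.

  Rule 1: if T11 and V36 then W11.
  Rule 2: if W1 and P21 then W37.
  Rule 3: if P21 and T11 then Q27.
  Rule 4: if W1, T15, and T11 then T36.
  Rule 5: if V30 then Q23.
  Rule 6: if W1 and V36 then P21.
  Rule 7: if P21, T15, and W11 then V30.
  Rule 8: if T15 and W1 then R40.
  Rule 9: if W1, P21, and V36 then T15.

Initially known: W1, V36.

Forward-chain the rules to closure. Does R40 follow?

Yes

From W1 and V36, Rule 6 gives P21.
W1, P21, and V36 hold, so T15 follows (Rule 9).
T15 and W1 hold, so R40 follows (Rule 8).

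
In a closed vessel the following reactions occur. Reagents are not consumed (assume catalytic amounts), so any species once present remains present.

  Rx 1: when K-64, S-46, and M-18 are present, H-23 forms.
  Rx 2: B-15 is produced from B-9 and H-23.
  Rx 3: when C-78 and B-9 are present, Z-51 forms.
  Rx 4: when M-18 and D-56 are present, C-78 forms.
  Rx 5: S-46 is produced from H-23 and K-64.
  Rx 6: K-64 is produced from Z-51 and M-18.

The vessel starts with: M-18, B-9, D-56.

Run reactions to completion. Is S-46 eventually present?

No

S-46 would need H-23 and K-64 (Rx 5), but H-23 never forms.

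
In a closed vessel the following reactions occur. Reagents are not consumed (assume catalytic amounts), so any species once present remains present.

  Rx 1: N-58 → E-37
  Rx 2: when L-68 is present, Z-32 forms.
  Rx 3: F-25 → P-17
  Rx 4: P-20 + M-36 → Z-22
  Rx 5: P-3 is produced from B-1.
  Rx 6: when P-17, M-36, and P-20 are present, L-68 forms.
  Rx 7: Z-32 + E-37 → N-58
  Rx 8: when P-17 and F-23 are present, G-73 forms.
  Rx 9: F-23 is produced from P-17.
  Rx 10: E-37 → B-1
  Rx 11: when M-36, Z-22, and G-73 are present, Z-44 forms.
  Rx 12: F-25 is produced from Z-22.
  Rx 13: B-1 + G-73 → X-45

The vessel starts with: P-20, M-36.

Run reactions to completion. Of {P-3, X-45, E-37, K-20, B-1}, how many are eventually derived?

0

P-3 would need B-1 (Rx 5), but B-1 never forms.
X-45 would need B-1 and G-73 (Rx 13), but B-1 never forms.
E-37 would need N-58 (Rx 1), but N-58 never forms.
No rule produces K-20, and it is not given.
B-1 would need E-37 (Rx 10), but E-37 never forms.
None of the 5 are reached.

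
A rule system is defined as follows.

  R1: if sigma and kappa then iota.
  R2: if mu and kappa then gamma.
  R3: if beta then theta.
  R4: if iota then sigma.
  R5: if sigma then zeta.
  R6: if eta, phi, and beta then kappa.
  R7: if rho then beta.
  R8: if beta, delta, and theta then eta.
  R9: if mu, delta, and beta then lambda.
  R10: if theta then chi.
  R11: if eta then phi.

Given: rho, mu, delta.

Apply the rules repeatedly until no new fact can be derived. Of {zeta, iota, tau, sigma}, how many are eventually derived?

0

zeta would need sigma (R5), but sigma is never established.
iota would need sigma and kappa (R1), but sigma is never established.
No rule produces tau, and it is not given.
sigma would need iota (R4), but iota is never established.
None of the 4 are reached.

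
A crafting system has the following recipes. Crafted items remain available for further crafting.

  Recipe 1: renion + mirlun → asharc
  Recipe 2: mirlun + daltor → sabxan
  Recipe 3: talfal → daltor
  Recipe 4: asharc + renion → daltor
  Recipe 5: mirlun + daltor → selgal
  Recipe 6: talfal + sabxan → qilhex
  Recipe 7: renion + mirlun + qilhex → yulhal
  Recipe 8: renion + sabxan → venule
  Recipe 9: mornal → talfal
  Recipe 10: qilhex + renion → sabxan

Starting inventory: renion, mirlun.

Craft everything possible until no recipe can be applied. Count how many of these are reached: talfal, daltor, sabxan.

2

renion + mirlun → asharc (Recipe 1).
asharc + renion → daltor (Recipe 4).
mirlun + daltor → sabxan (Recipe 2).
talfal would need mornal (Recipe 9), but mornal is never obtained.
daltor: reached.
sabxan: reached.
Reached: daltor and sabxan — 2 of the 3.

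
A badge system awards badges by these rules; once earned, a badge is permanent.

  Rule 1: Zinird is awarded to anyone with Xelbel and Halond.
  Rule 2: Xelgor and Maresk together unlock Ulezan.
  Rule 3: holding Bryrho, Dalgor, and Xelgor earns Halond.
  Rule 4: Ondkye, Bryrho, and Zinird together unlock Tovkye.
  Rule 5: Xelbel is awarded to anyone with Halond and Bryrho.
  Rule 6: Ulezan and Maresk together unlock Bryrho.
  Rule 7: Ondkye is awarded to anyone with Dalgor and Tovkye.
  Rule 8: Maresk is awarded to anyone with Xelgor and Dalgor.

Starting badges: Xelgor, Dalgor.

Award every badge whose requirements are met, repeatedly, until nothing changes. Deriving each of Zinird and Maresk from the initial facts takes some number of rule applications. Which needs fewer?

Maresk: With Xelgor and Dalgor, Maresk is earned (Rule 8). [1 rule application]
Zinird: With Xelgor and Dalgor, Maresk is earned (Rule 8). With Xelgor and Maresk, Ulezan is earned (Rule 2). With Ulezan and Maresk, Bryrho is earned (Rule 6). With Bryrho, Dalgor, and Xelgor, Halond is earned (Rule 3). With Halond and Bryrho, Xelbel is earned (Rule 5). With Xelbel and Halond, Zinird is earned (Rule 1). [6 rule applications]
Maresk needs fewer.

Maresk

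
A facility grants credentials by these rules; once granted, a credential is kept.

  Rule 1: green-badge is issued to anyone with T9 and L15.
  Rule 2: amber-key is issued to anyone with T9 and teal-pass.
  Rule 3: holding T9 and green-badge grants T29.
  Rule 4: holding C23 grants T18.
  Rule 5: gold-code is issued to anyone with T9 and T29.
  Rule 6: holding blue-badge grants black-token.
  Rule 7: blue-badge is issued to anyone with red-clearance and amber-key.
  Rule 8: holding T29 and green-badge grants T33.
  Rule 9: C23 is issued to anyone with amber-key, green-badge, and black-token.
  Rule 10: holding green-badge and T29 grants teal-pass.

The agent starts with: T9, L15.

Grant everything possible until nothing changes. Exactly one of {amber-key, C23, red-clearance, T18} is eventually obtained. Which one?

Holding T9 and L15 grants green-badge (Rule 1).
Holding T9 and green-badge grants T29 (Rule 3).
Holding green-badge and T29 grants teal-pass (Rule 10).
Holding T9 and teal-pass grants amber-key (Rule 2).
T18 would need C23 (Rule 4), but C23 is never granted. C23 would need amber-key, green-badge, and black-token (Rule 9), but black-token is never granted. No rule produces red-clearance, and it is not given.

amber-key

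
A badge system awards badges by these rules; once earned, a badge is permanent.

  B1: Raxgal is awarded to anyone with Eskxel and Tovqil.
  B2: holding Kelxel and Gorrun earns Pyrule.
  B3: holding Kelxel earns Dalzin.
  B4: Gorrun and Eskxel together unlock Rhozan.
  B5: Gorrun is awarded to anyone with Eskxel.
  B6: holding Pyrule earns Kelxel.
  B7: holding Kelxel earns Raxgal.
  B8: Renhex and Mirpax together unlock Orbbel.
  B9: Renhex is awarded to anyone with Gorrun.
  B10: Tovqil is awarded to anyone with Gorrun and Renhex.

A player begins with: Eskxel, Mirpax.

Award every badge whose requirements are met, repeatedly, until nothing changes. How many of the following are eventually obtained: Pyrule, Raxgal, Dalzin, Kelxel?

With Eskxel, Gorrun is earned (B5).
With Gorrun, Renhex is earned (B9).
With Gorrun and Renhex, Tovqil is earned (B10).
With Eskxel and Tovqil, Raxgal is earned (B1).
Pyrule would need Kelxel and Gorrun (B2), but Kelxel is never earned.
Raxgal: reached.
Dalzin would need Kelxel (B3), but Kelxel is never earned.
Kelxel would need Pyrule (B6), but Pyrule is never earned.
Reached: Raxgal — 1 of the 4.

1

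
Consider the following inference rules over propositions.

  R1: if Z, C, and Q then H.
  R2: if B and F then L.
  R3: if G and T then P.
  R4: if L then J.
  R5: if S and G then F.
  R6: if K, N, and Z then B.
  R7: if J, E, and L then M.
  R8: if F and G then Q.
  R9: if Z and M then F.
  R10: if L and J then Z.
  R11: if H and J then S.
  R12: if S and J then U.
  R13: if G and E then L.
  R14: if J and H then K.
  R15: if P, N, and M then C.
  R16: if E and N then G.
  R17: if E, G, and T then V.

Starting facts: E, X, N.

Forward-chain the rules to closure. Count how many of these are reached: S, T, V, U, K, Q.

1

E and N hold, so G follows (R16).
From G and E, R13 gives L.
From L, R4 gives J.
From J, E, and L, R7 gives M.
L and J hold, so Z follows (R10).
Z and M hold, so F follows (R9).
From F and G, R8 gives Q.
S would need H and J (R11), but H is never established.
No rule produces T, and it is not given.
V would need E, G, and T (R17), but T is never established.
U would need S and J (R12), but S is never established.
K would need J and H (R14), but H is never established.
Q: reached.
Reached: Q — 1 of the 6.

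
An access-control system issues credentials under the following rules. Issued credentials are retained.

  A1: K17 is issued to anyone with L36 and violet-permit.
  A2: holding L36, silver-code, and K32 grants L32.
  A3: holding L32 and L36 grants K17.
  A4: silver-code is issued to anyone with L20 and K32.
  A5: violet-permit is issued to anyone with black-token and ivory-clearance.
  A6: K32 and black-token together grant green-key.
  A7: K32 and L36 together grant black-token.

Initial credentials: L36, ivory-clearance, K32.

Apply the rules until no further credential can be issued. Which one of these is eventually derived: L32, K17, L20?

K17

Holding K32 and L36 grants black-token (A7).
Holding black-token and ivory-clearance grants violet-permit (A5).
Holding L36 and violet-permit grants K17 (A1).
No rule produces L20, and it is not given. L32 would need L36, silver-code, and K32 (A2), but silver-code is never granted.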